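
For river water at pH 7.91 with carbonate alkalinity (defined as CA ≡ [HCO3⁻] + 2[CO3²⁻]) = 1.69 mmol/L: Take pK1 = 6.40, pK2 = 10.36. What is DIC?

CA = [HCO3⁻] + 2[CO3²⁻] = (α₁ + 2α₂)·DIC
At pH 7.91: [H⁺]/K1 = 10^-1.51 = 0.030903, K2/[H⁺] = 10^-2.45 = 0.0035481
α₁ = 1/(1 + 0.030903 + 0.0035481) = 1/1.0345 = 0.9667; α₂ = α₁·K2/[H⁺] = 0.003430
α₁ + 2α₂ = 0.9736
DIC = CA / (α₁ + 2α₂) = 1.69 / 0.9736 = 1.74 mmol/L

DIC = 1.74 mmol/L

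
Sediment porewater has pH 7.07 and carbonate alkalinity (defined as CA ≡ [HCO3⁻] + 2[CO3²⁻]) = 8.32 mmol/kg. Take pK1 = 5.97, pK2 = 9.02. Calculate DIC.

DIC = 8.88 mmol/kg

CA = [HCO3⁻] + 2[CO3²⁻] = (α₁ + 2α₂)·DIC
At pH 7.07: [H⁺]/K1 = 10^-1.10 = 0.079433, K2/[H⁺] = 10^-1.95 = 0.011220
α₁ = 1/(1 + 0.079433 + 0.011220) = 1/1.0907 = 0.9169; α₂ = α₁·K2/[H⁺] = 0.01029
α₁ + 2α₂ = 0.9375
DIC = CA / (α₁ + 2α₂) = 8.32 / 0.9375 = 8.88 mmol/kg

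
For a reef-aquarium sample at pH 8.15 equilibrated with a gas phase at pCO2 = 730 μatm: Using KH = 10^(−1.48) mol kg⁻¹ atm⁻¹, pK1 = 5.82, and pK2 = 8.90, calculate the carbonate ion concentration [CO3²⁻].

[CO2*] = KH · pCO2 = 10^(−1.48) × 730×10^-6 = 2.417×10^-5 mol/kg
α₀ = 1/(1 + K1/[H⁺] + K1K2/[H⁺]²) = 1/(1 + 10^+2.33 + 10^+1.58) = 0.003955
DIC = [CO2*]/α₀ = 2.417×10^-5 / 0.003955 = 6.111 mmol/kg
[CO3²⁻] = α₂·DIC; α₂ = 0.1504, so [CO3²⁻] = 0.1504 × 6.111 = 0.919 mmol/kg

[CO3²⁻] = 0.919 mmol/kg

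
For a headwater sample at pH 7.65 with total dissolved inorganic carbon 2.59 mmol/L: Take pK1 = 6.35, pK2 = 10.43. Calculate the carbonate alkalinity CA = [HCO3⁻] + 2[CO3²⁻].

CA = 2.47 mmol/L

CA = [HCO3⁻] + 2[CO3²⁻] = (α₁ + 2α₂)·DIC
At pH 7.65: [H⁺]/K1 = 10^-1.30 = 0.050119, K2/[H⁺] = 10^-2.78 = 0.0016596
α₁ = 1/(1 + 0.050119 + 0.0016596) = 1/1.0518 = 0.9508; α₂ = α₁·K2/[H⁺] = 0.001578
α₁ + 2α₂ = 0.9539
CA = 0.9539 × 2.59 = 2.47 mmol/L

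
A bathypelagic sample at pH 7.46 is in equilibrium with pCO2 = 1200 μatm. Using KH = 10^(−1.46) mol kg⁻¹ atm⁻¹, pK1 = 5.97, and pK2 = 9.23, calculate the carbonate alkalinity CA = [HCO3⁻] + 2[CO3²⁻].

[CO2*] = KH · pCO2 = 10^(−1.46) × 1200×10^-6 = 4.161×10^-5 mol/kg
α₀ = 1/(1 + K1/[H⁺] + K1K2/[H⁺]²) = 1/(1 + 10^+1.49 + 10^-0.28) = 0.03084
DIC = [CO2*]/α₀ = 4.161×10^-5 / 0.03084 = 1.349 mmol/kg
CA = (α₁ + 2α₂)·DIC = (0.9530 + 2×0.01618) × 1.349 = 1.33 mmol/kg

CA = 1.33 mmol/kg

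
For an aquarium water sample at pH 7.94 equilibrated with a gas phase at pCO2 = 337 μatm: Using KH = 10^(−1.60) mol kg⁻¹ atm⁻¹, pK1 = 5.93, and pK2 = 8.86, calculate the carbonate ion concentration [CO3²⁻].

[CO3²⁻] = 0.104 mmol/kg

[CO2*] = KH · pCO2 = 10^(−1.60) × 337×10^-6 = 8.465×10^-6 mol/kg
α₀ = 1/(1 + K1/[H⁺] + K1K2/[H⁺]²) = 1/(1 + 10^+2.01 + 10^+1.09) = 0.008648
DIC = [CO2*]/α₀ = 8.465×10^-6 / 0.008648 = 0.9788 mmol/kg
[CO3²⁻] = α₂·DIC; α₂ = 0.1064, so [CO3²⁻] = 0.1064 × 0.9788 = 0.104 mmol/kg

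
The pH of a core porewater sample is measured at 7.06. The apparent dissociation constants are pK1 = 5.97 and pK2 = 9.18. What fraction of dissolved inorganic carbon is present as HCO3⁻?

α₁ = 0.918

α₁ = 1 / (1 + [H⁺]/K1 + K2/[H⁺]) = 1 / (1 + 10^-1.09 + 10^-2.12)
   = 1 / (1 + 0.081283 + 0.0075858) = 1/1.0889 = 0.9184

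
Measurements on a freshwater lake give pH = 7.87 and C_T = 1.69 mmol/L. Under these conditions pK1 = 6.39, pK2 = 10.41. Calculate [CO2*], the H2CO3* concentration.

α₀ = 1 / (1 + K1/[H⁺] + K1K2/[H⁺]²) = 1 / (1 + 10^+1.48 + 10^-1.06)
   = 1 / (1 + 30.200 + 0.087096) = 1/31.287 = 0.03196
[CO2*] = α₀ × DIC = 0.03196 × 1.69 = 0.0540 mmol/L

[CO2*] = 0.0540 mmol/L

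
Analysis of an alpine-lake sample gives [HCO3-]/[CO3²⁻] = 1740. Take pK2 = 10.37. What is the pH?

pH = 7.13

From K2 = [H⁺][CO3²⁻]/[HCO3-]:  pH = pK2 − log₁₀([HCO3-]/[CO3²⁻])
log₁₀(1740) = +3.241
pH = 10.37 − (+3.241) = 7.13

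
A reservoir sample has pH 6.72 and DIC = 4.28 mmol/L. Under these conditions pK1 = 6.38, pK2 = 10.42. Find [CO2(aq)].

α₀ = 1 / (1 + K1/[H⁺] + K1K2/[H⁺]²) = 1 / (1 + 10^+0.34 + 10^-3.36)
   = 1 / (1 + 2.1878 + 0.00043652) = 1/3.1882 = 0.3137
[CO2*] = α₀ × DIC = 0.3137 × 4.28 = 1.34 mmol/L

[CO2*] = 1.34 mmol/L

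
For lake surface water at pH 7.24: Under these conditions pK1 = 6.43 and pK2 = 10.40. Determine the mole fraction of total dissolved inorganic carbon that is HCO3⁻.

α₁ = 0.865

α₁ = 1 / (1 + [H⁺]/K1 + K2/[H⁺]) = 1 / (1 + 10^-0.81 + 10^-3.16)
   = 1 / (1 + 0.15488 + 0.00069183) = 1/1.1556 = 0.8654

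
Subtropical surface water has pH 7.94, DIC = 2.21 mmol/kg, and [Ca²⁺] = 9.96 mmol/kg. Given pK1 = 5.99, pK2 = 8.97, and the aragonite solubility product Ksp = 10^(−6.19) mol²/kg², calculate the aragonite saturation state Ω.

Ω = 2.88

α₂ = 1 / (1 + [H⁺]/K2 + [H⁺]²/(K1K2)) = 1 / (1 + 10^+1.03 + 10^-0.92)
   = 1 / (1 + 10.715 + 0.12023) = 1/11.835 = 0.08449
[CO3²⁻] = α₂ × DIC = 0.08449 × 2.21 = 0.1867 mmol/kg
Ksp = 10^(−6.19) = 6.457×10^-7
Ω = [Ca²⁺][CO3²⁻]/Ksp = (9.96×10^-3)(1.867×10^-4) / 6.457×10^-7 = 2.88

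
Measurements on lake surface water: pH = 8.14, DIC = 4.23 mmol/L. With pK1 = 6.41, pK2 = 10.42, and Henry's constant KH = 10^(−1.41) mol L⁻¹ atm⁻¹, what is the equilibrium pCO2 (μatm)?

pCO2 = 1980 μatm

α₀ = 1 / (1 + K1/[H⁺] + K1K2/[H⁺]²) = 1 / (1 + 10^+1.73 + 10^-0.55)
   = 1 / (1 + 53.703 + 0.28184) = 1/54.985 = 0.01819
[CO2*] = α₀ × DIC = 0.01819 × 4.23 = 0.07693 mmol/L
pCO2 = [CO2*]/KH = 7.693×10^-5 / 3.890×10^-2 = 1980 μatm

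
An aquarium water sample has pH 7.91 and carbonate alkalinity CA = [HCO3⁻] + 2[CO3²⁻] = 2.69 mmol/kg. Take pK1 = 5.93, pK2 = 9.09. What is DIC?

CA = [HCO3⁻] + 2[CO3²⁻] = (α₁ + 2α₂)·DIC
At pH 7.91: [H⁺]/K1 = 10^-1.98 = 0.010471, K2/[H⁺] = 10^-1.18 = 0.066069
α₁ = 1/(1 + 0.010471 + 0.066069) = 1/1.0765 = 0.9289; α₂ = α₁·K2/[H⁺] = 0.06137
α₁ + 2α₂ = 1.0516
DIC = CA / (α₁ + 2α₂) = 2.69 / 1.0516 = 2.56 mmol/kg

DIC = 2.56 mmol/kg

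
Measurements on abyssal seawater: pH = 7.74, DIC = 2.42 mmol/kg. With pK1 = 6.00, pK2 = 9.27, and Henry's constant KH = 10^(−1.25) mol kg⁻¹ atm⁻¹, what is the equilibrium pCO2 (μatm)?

pCO2 = 747 μatm

α₀ = 1 / (1 + K1/[H⁺] + K1K2/[H⁺]²) = 1 / (1 + 10^+1.74 + 10^+0.21)
   = 1 / (1 + 54.954 + 1.6218) = 1/57.576 = 0.01737
[CO2*] = α₀ × DIC = 0.01737 × 2.42 = 0.04203 mmol/kg
pCO2 = [CO2*]/KH = 4.203×10^-5 / 5.623×10^-2 = 747 μatm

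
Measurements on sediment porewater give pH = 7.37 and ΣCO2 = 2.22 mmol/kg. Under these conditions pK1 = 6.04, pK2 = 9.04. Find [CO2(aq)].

[CO2*] = 0.0972 mmol/kg

α₀ = 1 / (1 + K1/[H⁺] + K1K2/[H⁺]²) = 1 / (1 + 10^+1.33 + 10^-0.34)
   = 1 / (1 + 21.380 + 0.45709) = 1/22.837 = 0.04379
[CO2*] = α₀ × DIC = 0.04379 × 2.22 = 0.0972 mmol/kg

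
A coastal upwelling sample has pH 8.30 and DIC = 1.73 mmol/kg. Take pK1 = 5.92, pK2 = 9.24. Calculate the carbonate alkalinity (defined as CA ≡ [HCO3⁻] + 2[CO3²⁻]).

CA = 1.90 mmol/kg

CA = [HCO3⁻] + 2[CO3²⁻] = (α₁ + 2α₂)·DIC
At pH 8.30: [H⁺]/K1 = 10^-2.38 = 0.0041687, K2/[H⁺] = 10^-0.94 = 0.11482
α₁ = 1/(1 + 0.0041687 + 0.11482) = 1/1.1190 = 0.8937; α₂ = α₁·K2/[H⁺] = 0.1026
α₁ + 2α₂ = 1.0989
CA = 1.0989 × 1.73 = 1.90 mmol/kg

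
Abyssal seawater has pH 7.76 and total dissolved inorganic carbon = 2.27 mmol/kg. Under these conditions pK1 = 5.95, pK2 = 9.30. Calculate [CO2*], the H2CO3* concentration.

[CO2*] = 0.0337 mmol/kg

α₀ = 1 / (1 + K1/[H⁺] + K1K2/[H⁺]²) = 1 / (1 + 10^+1.81 + 10^+0.27)
   = 1 / (1 + 64.565 + 1.8621) = 1/67.428 = 0.01483
[CO2*] = α₀ × DIC = 0.01483 × 2.27 = 0.0337 mmol/kg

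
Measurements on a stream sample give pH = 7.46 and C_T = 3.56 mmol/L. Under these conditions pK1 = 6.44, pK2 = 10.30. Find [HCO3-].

α₁ = 1 / (1 + [H⁺]/K1 + K2/[H⁺]) = 1 / (1 + 10^-1.02 + 10^-2.84)
   = 1 / (1 + 0.095499 + 0.0014454) = 1/1.0969 = 0.9116
[HCO3⁻] = α₁ × DIC = 0.9116 × 3.56 = 3.25 mmol/L

[HCO3⁻] = 3.25 mmol/L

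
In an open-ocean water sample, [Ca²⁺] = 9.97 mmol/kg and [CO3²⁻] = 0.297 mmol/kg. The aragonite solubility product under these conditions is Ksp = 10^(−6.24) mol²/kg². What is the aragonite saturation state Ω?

Ksp = 10^(−6.24) = 5.754×10^-7
Ω = [Ca²⁺][CO3²⁻]/Ksp = (9.97×10^-3)(0.297×10^-3) / 5.754×10^-7 = 5.15

Ω = 5.15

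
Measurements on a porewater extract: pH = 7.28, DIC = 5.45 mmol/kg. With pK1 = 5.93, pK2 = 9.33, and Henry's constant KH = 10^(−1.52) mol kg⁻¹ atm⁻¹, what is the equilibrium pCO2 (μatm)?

pCO2 = 7650 μatm

α₀ = 1 / (1 + K1/[H⁺] + K1K2/[H⁺]²) = 1 / (1 + 10^+1.35 + 10^-0.70)
   = 1 / (1 + 22.387 + 0.19953) = 1/23.587 = 0.04240
[CO2*] = α₀ × DIC = 0.04240 × 5.45 = 0.2311 mmol/kg
pCO2 = [CO2*]/KH = 2.311×10^-4 / 3.020×10^-2 = 7650 μatm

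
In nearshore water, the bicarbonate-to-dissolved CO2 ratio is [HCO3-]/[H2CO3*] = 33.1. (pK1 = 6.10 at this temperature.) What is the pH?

pH = 7.62

From K1 = [H⁺][HCO3-]/[H2CO3*]:  pH = pK1 + log₁₀([HCO3-]/[H2CO3*])
log₁₀(33.1) = +1.520
pH = 6.10 + (+1.520) = 7.62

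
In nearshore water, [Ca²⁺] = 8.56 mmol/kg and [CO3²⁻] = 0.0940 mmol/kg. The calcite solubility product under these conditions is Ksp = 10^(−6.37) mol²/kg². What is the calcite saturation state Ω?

Ω = 1.89

Ksp = 10^(−6.37) = 4.266×10^-7
Ω = [Ca²⁺][CO3²⁻]/Ksp = (8.56×10^-3)(0.0940×10^-3) / 4.266×10^-7 = 1.89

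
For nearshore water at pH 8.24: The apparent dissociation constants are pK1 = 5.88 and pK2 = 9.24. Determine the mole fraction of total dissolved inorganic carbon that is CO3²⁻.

α₂ = 0.0905

α₂ = 1 / (1 + [H⁺]/K2 + [H⁺]²/(K1K2)) = 1 / (1 + 10^+1.00 + 10^-1.36)
   = 1 / (1 + 10.000 + 0.043652) = 1/11.044 = 0.09055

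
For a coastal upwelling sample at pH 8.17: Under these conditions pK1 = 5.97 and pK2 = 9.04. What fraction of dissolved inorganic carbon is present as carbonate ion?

α₂ = 0.118

α₂ = 1 / (1 + [H⁺]/K2 + [H⁺]²/(K1K2)) = 1 / (1 + 10^+0.87 + 10^-1.33)
   = 1 / (1 + 7.4131 + 0.046774) = 1/8.4599 = 0.1182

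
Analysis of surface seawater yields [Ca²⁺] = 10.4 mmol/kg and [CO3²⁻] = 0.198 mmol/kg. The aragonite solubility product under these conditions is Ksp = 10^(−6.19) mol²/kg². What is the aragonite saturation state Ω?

Ksp = 10^(−6.19) = 6.457×10^-7
Ω = [Ca²⁺][CO3²⁻]/Ksp = (10.4×10^-3)(0.198×10^-3) / 6.457×10^-7 = 3.19

Ω = 3.19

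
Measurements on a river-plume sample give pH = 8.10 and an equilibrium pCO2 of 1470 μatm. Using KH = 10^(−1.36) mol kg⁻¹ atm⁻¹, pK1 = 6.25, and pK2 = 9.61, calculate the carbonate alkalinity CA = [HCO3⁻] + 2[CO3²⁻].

CA = 4.82 mmol/kg

[CO2*] = KH · pCO2 = 10^(−1.36) × 1470×10^-6 = 6.417×10^-5 mol/kg
α₀ = 1/(1 + K1/[H⁺] + K1K2/[H⁺]²) = 1/(1 + 10^+1.85 + 10^+0.34) = 0.01352
DIC = [CO2*]/α₀ = 6.417×10^-5 / 0.01352 = 4.747 mmol/kg
CA = (α₁ + 2α₂)·DIC = (0.9569 + 2×0.02957) × 4.747 = 4.82 mmol/kg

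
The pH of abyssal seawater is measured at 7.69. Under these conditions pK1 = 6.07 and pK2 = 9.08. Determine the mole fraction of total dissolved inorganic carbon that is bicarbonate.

α₁ = 1 / (1 + [H⁺]/K1 + K2/[H⁺]) = 1 / (1 + 10^-1.62 + 10^-1.39)
   = 1 / (1 + 0.023988 + 0.040738) = 1/1.0647 = 0.9392

α₁ = 0.939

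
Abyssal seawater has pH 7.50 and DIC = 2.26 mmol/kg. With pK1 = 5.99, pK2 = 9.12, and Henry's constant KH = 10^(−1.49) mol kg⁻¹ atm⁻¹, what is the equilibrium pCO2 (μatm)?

pCO2 = 2050 μatm

α₀ = 1 / (1 + K1/[H⁺] + K1K2/[H⁺]²) = 1 / (1 + 10^+1.51 + 10^-0.11)
   = 1 / (1 + 32.359 + 0.77625) = 1/34.136 = 0.02929
[CO2*] = α₀ × DIC = 0.02929 × 2.26 = 0.06621 mmol/kg
pCO2 = [CO2*]/KH = 6.621×10^-5 / 3.236×10^-2 = 2050 μatm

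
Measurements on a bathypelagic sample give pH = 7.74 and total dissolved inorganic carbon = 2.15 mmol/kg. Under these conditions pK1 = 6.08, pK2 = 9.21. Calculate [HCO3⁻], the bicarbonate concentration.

[HCO3⁻] = 2.04 mmol/kg

α₁ = 1 / (1 + [H⁺]/K1 + K2/[H⁺]) = 1 / (1 + 10^-1.66 + 10^-1.47)
   = 1 / (1 + 0.021878 + 0.033884) = 1/1.0558 = 0.9472
[HCO3⁻] = α₁ × DIC = 0.9472 × 2.15 = 2.04 mmol/kg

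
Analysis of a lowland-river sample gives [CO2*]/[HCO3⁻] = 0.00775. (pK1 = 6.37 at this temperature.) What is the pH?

From K1 = [H⁺][HCO3⁻]/[CO2*]:  pH = pK1 − log₁₀([CO2*]/[HCO3⁻])
log₁₀(0.00775) = -2.111
pH = 6.37 − (-2.111) = 8.48

pH = 8.48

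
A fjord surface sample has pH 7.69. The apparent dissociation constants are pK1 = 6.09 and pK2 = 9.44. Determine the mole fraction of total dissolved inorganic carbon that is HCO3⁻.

α₁ = 0.959

α₁ = 1 / (1 + [H⁺]/K1 + K2/[H⁺]) = 1 / (1 + 10^-1.60 + 10^-1.75)
   = 1 / (1 + 0.025119 + 0.017783) = 1/1.0429 = 0.9589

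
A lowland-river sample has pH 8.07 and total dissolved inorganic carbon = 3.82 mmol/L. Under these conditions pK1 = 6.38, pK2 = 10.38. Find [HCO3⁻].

α₁ = 1 / (1 + [H⁺]/K1 + K2/[H⁺]) = 1 / (1 + 10^-1.69 + 10^-2.31)
   = 1 / (1 + 0.020417 + 0.0048978) = 1/1.0253 = 0.9753
[HCO3⁻] = α₁ × DIC = 0.9753 × 3.82 = 3.73 mmol/L

[HCO3⁻] = 3.73 mmol/L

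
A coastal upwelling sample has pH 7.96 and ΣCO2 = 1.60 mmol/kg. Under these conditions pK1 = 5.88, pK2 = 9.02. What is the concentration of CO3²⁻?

α₂ = 1 / (1 + [H⁺]/K2 + [H⁺]²/(K1K2)) = 1 / (1 + 10^+1.06 + 10^-1.02)
   = 1 / (1 + 11.482 + 0.095499) = 1/12.577 = 0.07951
[CO3²⁻] = α₂ × DIC = 0.07951 × 1.60 = 0.127 mmol/kg

[CO3²⁻] = 0.127 mmol/kg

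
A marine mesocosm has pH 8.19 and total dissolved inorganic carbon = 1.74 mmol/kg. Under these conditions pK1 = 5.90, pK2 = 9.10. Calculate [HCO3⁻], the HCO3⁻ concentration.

[HCO3⁻] = 1.54 mmol/kg

α₁ = 1 / (1 + [H⁺]/K1 + K2/[H⁺]) = 1 / (1 + 10^-2.29 + 10^-0.91)
   = 1 / (1 + 0.0051286 + 0.12303) = 1/1.1282 = 0.8864
[HCO3⁻] = α₁ × DIC = 0.8864 × 1.74 = 1.54 mmol/kg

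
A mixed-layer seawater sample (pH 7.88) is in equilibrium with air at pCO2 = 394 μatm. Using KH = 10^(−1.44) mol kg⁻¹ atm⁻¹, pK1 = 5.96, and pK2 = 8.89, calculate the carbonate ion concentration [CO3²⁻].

[CO3²⁻] = 0.116 mmol/kg

[CO2*] = KH · pCO2 = 10^(−1.44) × 394×10^-6 = 1.431×10^-5 mol/kg
α₀ = 1/(1 + K1/[H⁺] + K1K2/[H⁺]²) = 1/(1 + 10^+1.92 + 10^+0.91) = 0.01083
DIC = [CO2*]/α₀ = 1.431×10^-5 / 0.01083 = 1.320 mmol/kg
[CO3²⁻] = α₂·DIC; α₂ = 0.08806, so [CO3²⁻] = 0.08806 × 1.320 = 0.116 mmol/kg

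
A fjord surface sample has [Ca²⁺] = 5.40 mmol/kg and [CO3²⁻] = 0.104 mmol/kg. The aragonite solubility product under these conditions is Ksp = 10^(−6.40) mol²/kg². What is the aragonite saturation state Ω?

Ksp = 10^(−6.40) = 3.981×10^-7
Ω = [Ca²⁺][CO3²⁻]/Ksp = (5.40×10^-3)(0.104×10^-3) / 3.981×10^-7 = 1.41

Ω = 1.41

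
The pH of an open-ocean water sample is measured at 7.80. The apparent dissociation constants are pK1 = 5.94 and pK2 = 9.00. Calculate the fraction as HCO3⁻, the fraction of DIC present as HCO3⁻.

α₁ = 1 / (1 + [H⁺]/K1 + K2/[H⁺]) = 1 / (1 + 10^-1.86 + 10^-1.20)
   = 1 / (1 + 0.013804 + 0.063096) = 1/1.0769 = 0.9286

α₁ = 0.929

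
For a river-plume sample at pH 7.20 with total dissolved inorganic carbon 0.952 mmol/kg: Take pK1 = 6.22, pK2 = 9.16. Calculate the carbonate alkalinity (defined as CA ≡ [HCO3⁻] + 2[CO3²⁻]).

CA = [HCO3⁻] + 2[CO3²⁻] = (α₁ + 2α₂)·DIC
At pH 7.20: [H⁺]/K1 = 10^-0.98 = 0.10471, K2/[H⁺] = 10^-1.96 = 0.010965
α₁ = 1/(1 + 0.10471 + 0.010965) = 1/1.1157 = 0.8963; α₂ = α₁·K2/[H⁺] = 0.009828
α₁ + 2α₂ = 0.9160
CA = 0.9160 × 0.952 = 0.872 mmol/kg

CA = 0.872 mmol/kg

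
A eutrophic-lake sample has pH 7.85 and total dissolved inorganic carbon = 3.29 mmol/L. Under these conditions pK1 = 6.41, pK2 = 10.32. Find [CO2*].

[CO2*] = 0.115 mmol/L

α₀ = 1 / (1 + K1/[H⁺] + K1K2/[H⁺]²) = 1 / (1 + 10^+1.44 + 10^-1.03)
   = 1 / (1 + 27.542 + 0.093325) = 1/28.636 = 0.03492
[CO2*] = α₀ × DIC = 0.03492 × 3.29 = 0.115 mmol/L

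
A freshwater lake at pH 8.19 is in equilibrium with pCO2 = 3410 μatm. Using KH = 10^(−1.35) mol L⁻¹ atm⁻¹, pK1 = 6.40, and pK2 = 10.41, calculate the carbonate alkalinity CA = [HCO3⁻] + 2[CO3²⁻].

CA = 9.51 mmol/L

[CO2*] = KH · pCO2 = 10^(−1.35) × 3410×10^-6 = 1.523×10^-4 mol/L
α₀ = 1/(1 + K1/[H⁺] + K1K2/[H⁺]²) = 1/(1 + 10^+1.79 + 10^-0.43) = 0.01587
DIC = [CO2*]/α₀ = 1.523×10^-4 / 0.01587 = 9.601 mmol/L
CA = (α₁ + 2α₂)·DIC = (0.9782 + 2×0.005894) × 9.601 = 9.51 mmol/L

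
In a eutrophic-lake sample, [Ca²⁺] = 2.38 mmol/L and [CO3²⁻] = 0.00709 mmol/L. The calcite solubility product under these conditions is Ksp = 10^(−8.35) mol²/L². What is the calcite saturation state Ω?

Ω = 3.78

Ksp = 10^(−8.35) = 4.467×10^-9
Ω = [Ca²⁺][CO3²⁻]/Ksp = (2.38×10^-3)(0.00709×10^-3) / 4.467×10^-9 = 3.78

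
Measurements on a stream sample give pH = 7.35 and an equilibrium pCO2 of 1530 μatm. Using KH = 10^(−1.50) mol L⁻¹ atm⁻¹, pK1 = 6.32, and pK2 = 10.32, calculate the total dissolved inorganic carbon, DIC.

DIC = 0.567 mmol/L

[CO2*] = KH · pCO2 = 10^(−1.50) × 1530×10^-6 = 4.838×10^-5 mol/L
α₀ = 1/(1 + K1/[H⁺] + K1K2/[H⁺]²) = 1/(1 + 10^+1.03 + 10^-1.94) = 0.08528
DIC = [CO2*]/α₀ = 4.838×10^-5 / 0.08528 = 0.567 mmol/L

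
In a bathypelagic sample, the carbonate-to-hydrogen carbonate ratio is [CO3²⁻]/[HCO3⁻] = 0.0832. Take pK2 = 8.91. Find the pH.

pH = 7.83

From K2 = [H⁺][CO3²⁻]/[HCO3⁻]:  pH = pK2 + log₁₀([CO3²⁻]/[HCO3⁻])
log₁₀(0.0832) = -1.080
pH = 8.91 + (-1.080) = 7.83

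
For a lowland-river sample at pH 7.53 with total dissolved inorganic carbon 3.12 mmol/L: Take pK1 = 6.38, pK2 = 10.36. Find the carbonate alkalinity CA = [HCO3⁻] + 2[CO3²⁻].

CA = 2.92 mmol/L

CA = [HCO3⁻] + 2[CO3²⁻] = (α₁ + 2α₂)·DIC
At pH 7.53: [H⁺]/K1 = 10^-1.15 = 0.070795, K2/[H⁺] = 10^-2.83 = 0.0014791
α₁ = 1/(1 + 0.070795 + 0.0014791) = 1/1.0723 = 0.9326; α₂ = α₁·K2/[H⁺] = 0.001379
α₁ + 2α₂ = 0.9354
CA = 0.9354 × 3.12 = 2.92 mmol/L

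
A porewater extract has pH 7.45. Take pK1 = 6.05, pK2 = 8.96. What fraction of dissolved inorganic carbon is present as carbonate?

α₂ = 1 / (1 + [H⁺]/K2 + [H⁺]²/(K1K2)) = 1 / (1 + 10^+1.51 + 10^+0.11)
   = 1 / (1 + 32.359 + 1.2882) = 1/34.648 = 0.02886

α₂ = 0.0289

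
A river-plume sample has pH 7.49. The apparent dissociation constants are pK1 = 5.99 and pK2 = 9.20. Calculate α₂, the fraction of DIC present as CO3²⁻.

α₂ = 0.0186

α₂ = 1 / (1 + [H⁺]/K2 + [H⁺]²/(K1K2)) = 1 / (1 + 10^+1.71 + 10^+0.21)
   = 1 / (1 + 51.286 + 1.6218) = 1/53.908 = 0.01855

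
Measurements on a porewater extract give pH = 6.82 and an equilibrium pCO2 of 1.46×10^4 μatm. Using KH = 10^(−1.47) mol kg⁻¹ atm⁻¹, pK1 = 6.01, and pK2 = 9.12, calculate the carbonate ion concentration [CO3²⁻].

[CO3²⁻] = 16.0 μmol/kg

[CO2*] = KH · pCO2 = 10^(−1.47) × 1.46×10^4×10^-6 = 4.947×10^-4 mol/kg
α₀ = 1/(1 + K1/[H⁺] + K1K2/[H⁺]²) = 1/(1 + 10^+0.81 + 10^-1.49) = 0.1335
DIC = [CO2*]/α₀ = 4.947×10^-4 / 0.1335 = 3.705 mmol/kg
[CO3²⁻] = α₂·DIC; α₂ = 0.004321, so [CO3²⁻] = 0.004321 × 3.705 = 0.0160 mmol/kg = 16.0 μmol/kg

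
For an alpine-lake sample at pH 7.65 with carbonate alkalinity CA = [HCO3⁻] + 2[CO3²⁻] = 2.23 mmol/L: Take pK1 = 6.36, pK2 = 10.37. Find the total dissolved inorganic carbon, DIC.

DIC = 2.34 mmol/L

CA = [HCO3⁻] + 2[CO3²⁻] = (α₁ + 2α₂)·DIC
At pH 7.65: [H⁺]/K1 = 10^-1.29 = 0.051286, K2/[H⁺] = 10^-2.72 = 0.0019055
α₁ = 1/(1 + 0.051286 + 0.0019055) = 1/1.0532 = 0.9495; α₂ = α₁·K2/[H⁺] = 0.001809
α₁ + 2α₂ = 0.9531
DIC = CA / (α₁ + 2α₂) = 2.23 / 0.9531 = 2.34 mmol/L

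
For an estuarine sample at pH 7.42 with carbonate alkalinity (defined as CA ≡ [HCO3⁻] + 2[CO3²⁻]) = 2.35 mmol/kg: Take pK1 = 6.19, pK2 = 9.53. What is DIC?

DIC = 2.47 mmol/kg

CA = [HCO3⁻] + 2[CO3²⁻] = (α₁ + 2α₂)·DIC
At pH 7.42: [H⁺]/K1 = 10^-1.23 = 0.058884, K2/[H⁺] = 10^-2.11 = 0.0077625
α₁ = 1/(1 + 0.058884 + 0.0077625) = 1/1.0666 = 0.9375; α₂ = α₁·K2/[H⁺] = 0.007277
α₁ + 2α₂ = 0.9521
DIC = CA / (α₁ + 2α₂) = 2.35 / 0.9521 = 2.47 mmol/kg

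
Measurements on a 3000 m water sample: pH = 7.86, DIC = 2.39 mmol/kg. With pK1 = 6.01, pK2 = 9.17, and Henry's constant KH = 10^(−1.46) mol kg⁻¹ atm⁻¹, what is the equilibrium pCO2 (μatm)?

α₀ = 1 / (1 + K1/[H⁺] + K1K2/[H⁺]²) = 1 / (1 + 10^+1.85 + 10^+0.54)
   = 1 / (1 + 70.795 + 3.4674) = 1/75.262 = 0.01329
[CO2*] = α₀ × DIC = 0.01329 × 2.39 = 0.03176 mmol/kg
pCO2 = [CO2*]/KH = 3.176×10^-5 / 3.467×10^-2 = 916 μatm

pCO2 = 916 μatm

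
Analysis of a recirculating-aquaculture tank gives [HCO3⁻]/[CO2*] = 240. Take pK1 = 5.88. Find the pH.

From K1 = [H⁺][HCO3⁻]/[CO2*]:  pH = pK1 + log₁₀([HCO3⁻]/[CO2*])
log₁₀(240) = +2.380
pH = 5.88 + (+2.380) = 8.26

pH = 8.26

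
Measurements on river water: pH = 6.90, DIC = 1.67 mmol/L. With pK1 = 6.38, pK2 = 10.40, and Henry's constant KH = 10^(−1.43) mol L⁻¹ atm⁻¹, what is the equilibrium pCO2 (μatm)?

pCO2 = 1.04×10^4 μatm

α₀ = 1 / (1 + K1/[H⁺] + K1K2/[H⁺]²) = 1 / (1 + 10^+0.52 + 10^-2.98)
   = 1 / (1 + 3.3113 + 0.0010471) = 1/4.3124 = 0.2319
[CO2*] = α₀ × DIC = 0.2319 × 1.67 = 0.3873 mmol/L
pCO2 = [CO2*]/KH = 3.873×10^-4 / 3.715×10^-2 = 1.04×10^4 μatm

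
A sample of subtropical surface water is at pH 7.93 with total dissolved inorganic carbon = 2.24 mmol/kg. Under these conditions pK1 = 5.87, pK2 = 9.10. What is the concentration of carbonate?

α₂ = 1 / (1 + [H⁺]/K2 + [H⁺]²/(K1K2)) = 1 / (1 + 10^+1.17 + 10^-0.89)
   = 1 / (1 + 14.791 + 0.12882) = 1/15.920 = 0.06281
[CO3²⁻] = α₂ × DIC = 0.06281 × 2.24 = 0.141 mmol/kg

[CO3²⁻] = 0.141 mmol/kg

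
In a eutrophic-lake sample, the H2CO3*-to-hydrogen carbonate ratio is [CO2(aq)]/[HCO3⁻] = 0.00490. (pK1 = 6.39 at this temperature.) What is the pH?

From K1 = [H⁺][HCO3⁻]/[CO2(aq)]:  pH = pK1 − log₁₀([CO2(aq)]/[HCO3⁻])
log₁₀(0.00490) = -2.310
pH = 6.39 − (-2.310) = 8.70

pH = 8.70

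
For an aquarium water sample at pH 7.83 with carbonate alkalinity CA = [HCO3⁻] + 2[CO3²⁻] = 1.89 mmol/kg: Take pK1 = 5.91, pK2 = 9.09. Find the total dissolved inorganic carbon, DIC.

CA = [HCO3⁻] + 2[CO3²⁻] = (α₁ + 2α₂)·DIC
At pH 7.83: [H⁺]/K1 = 10^-1.92 = 0.012023, K2/[H⁺] = 10^-1.26 = 0.054954
α₁ = 1/(1 + 0.012023 + 0.054954) = 1/1.0670 = 0.9372; α₂ = α₁·K2/[H⁺] = 0.05150
α₁ + 2α₂ = 1.0402
DIC = CA / (α₁ + 2α₂) = 1.89 / 1.0402 = 1.82 mmol/kg

DIC = 1.82 mmol/kg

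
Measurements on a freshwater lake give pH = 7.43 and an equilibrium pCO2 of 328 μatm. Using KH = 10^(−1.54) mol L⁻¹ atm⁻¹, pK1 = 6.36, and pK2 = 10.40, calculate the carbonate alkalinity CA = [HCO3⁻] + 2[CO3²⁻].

CA = 0.111 mmol/L

[CO2*] = KH · pCO2 = 10^(−1.54) × 328×10^-6 = 9.460×10^-6 mol/L
α₀ = 1/(1 + K1/[H⁺] + K1K2/[H⁺]²) = 1/(1 + 10^+1.07 + 10^-1.90) = 0.07836
DIC = [CO2*]/α₀ = 9.460×10^-6 / 0.07836 = 0.1207 mmol/L
CA = (α₁ + 2α₂)·DIC = (0.9207 + 2×0.0009865) × 0.1207 = 0.111 mmol/L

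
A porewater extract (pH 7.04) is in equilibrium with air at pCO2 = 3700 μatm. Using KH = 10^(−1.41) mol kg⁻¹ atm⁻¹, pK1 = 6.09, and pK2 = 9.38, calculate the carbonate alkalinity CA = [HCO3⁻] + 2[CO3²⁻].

[CO2*] = KH · pCO2 = 10^(−1.41) × 3700×10^-6 = 1.439×10^-4 mol/kg
α₀ = 1/(1 + K1/[H⁺] + K1K2/[H⁺]²) = 1/(1 + 10^+0.95 + 10^-1.39) = 0.1005
DIC = [CO2*]/α₀ = 1.439×10^-4 / 0.1005 = 1.433 mmol/kg
CA = (α₁ + 2α₂)·DIC = (0.8954 + 2×0.004093) × 1.433 = 1.29 mmol/kg

CA = 1.29 mmol/kg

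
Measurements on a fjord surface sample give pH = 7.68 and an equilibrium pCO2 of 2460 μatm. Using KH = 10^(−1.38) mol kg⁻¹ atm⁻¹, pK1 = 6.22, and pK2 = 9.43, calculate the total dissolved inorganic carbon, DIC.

[CO2*] = KH · pCO2 = 10^(−1.38) × 2460×10^-6 = 1.025×10^-4 mol/kg
α₀ = 1/(1 + K1/[H⁺] + K1K2/[H⁺]²) = 1/(1 + 10^+1.46 + 10^-0.29) = 0.03295
DIC = [CO2*]/α₀ = 1.025×10^-4 / 0.03295 = 3.11 mmol/kg

DIC = 3.11 mmol/kg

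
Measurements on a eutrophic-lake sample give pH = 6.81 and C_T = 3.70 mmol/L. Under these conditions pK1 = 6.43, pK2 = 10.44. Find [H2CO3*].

[CO2*] = 1.09 mmol/L

α₀ = 1 / (1 + K1/[H⁺] + K1K2/[H⁺]²) = 1 / (1 + 10^+0.38 + 10^-3.25)
   = 1 / (1 + 2.3988 + 0.00056234) = 1/3.3994 = 0.2942
[CO2*] = α₀ × DIC = 0.2942 × 3.70 = 1.09 mmol/L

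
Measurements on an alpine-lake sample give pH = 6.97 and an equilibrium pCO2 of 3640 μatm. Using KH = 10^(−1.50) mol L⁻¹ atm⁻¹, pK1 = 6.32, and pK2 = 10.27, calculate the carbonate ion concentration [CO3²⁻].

[CO3²⁻] = 0.258 μmol/L

[CO2*] = KH · pCO2 = 10^(−1.50) × 3640×10^-6 = 1.151×10^-4 mol/L
α₀ = 1/(1 + K1/[H⁺] + K1K2/[H⁺]²) = 1/(1 + 10^+0.65 + 10^-2.65) = 0.1828
DIC = [CO2*]/α₀ = 1.151×10^-4 / 0.1828 = 0.6295 mmol/L
[CO3²⁻] = α₂·DIC; α₂ = 0.0004093, so [CO3²⁻] = 0.0004093 × 0.6295 = 0.000258 mmol/L = 0.258 μmol/L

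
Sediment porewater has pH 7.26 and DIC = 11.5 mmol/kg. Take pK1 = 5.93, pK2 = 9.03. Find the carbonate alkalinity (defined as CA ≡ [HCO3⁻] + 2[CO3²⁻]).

CA = [HCO3⁻] + 2[CO3²⁻] = (α₁ + 2α₂)·DIC
At pH 7.26: [H⁺]/K1 = 10^-1.33 = 0.046774, K2/[H⁺] = 10^-1.77 = 0.016982
α₁ = 1/(1 + 0.046774 + 0.016982) = 1/1.0638 = 0.9401; α₂ = α₁·K2/[H⁺] = 0.01596
α₁ + 2α₂ = 0.9720
CA = 0.9720 × 11.5 = 11.2 mmol/kg

CA = 11.2 mmol/kg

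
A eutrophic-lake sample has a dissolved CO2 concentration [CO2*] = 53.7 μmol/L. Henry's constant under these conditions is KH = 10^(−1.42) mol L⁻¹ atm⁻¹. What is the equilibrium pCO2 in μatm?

pCO2 = 1410 μatm

KH = 10^(−1.42) = 3.802×10^-2 mol L⁻¹ atm⁻¹
pCO2 = [CO2*]/KH = 53.7×10^-6 / 3.802×10^-2 = 1.41×10^-3 atm = 1410 μatm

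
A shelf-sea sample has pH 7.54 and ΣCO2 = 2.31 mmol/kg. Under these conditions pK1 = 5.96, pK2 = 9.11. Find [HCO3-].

α₁ = 1 / (1 + [H⁺]/K1 + K2/[H⁺]) = 1 / (1 + 10^-1.58 + 10^-1.57)
   = 1 / (1 + 0.026303 + 0.026915) = 1/1.0532 = 0.9495
[HCO3⁻] = α₁ × DIC = 0.9495 × 2.31 = 2.19 mmol/kg

[HCO3⁻] = 2.19 mmol/kg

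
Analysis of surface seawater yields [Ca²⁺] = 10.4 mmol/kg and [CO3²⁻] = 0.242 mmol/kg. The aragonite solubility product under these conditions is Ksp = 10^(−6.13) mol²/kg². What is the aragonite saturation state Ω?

Ksp = 10^(−6.13) = 7.413×10^-7
Ω = [Ca²⁺][CO3²⁻]/Ksp = (10.4×10^-3)(0.242×10^-3) / 7.413×10^-7 = 3.40

Ω = 3.40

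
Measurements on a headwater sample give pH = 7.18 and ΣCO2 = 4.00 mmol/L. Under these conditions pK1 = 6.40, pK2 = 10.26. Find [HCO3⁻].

[HCO3⁻] = 3.43 mmol/L

α₁ = 1 / (1 + [H⁺]/K1 + K2/[H⁺]) = 1 / (1 + 10^-0.78 + 10^-3.08)
   = 1 / (1 + 0.16596 + 0.00083176) = 1/1.1668 = 0.8571
[HCO3⁻] = α₁ × DIC = 0.8571 × 4.00 = 3.43 mmol/L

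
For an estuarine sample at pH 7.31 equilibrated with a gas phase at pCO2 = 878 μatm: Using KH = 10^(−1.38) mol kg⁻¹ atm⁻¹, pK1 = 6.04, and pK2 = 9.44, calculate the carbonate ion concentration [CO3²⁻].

[CO2*] = KH · pCO2 = 10^(−1.38) × 878×10^-6 = 3.660×10^-5 mol/kg
α₀ = 1/(1 + K1/[H⁺] + K1K2/[H⁺]²) = 1/(1 + 10^+1.27 + 10^-0.86) = 0.05061
DIC = [CO2*]/α₀ = 3.660×10^-5 / 0.05061 = 0.7232 mmol/kg
[CO3²⁻] = α₂·DIC; α₂ = 0.006986, so [CO3²⁻] = 0.006986 × 0.7232 = 0.00505 mmol/kg = 5.05 μmol/kg

[CO3²⁻] = 5.05 μmol/kg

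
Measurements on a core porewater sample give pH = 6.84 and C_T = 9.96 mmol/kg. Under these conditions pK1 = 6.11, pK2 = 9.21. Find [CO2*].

[CO2*] = 1.56 mmol/kg

α₀ = 1 / (1 + K1/[H⁺] + K1K2/[H⁺]²) = 1 / (1 + 10^+0.73 + 10^-1.64)
   = 1 / (1 + 5.3703 + 0.022909) = 1/6.3932 = 0.1564
[CO2*] = α₀ × DIC = 0.1564 × 9.96 = 1.56 mmol/kg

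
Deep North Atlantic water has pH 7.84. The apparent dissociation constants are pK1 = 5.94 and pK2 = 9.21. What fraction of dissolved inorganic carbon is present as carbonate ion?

α₂ = 1 / (1 + [H⁺]/K2 + [H⁺]²/(K1K2)) = 1 / (1 + 10^+1.37 + 10^-0.53)
   = 1 / (1 + 23.442 + 0.29512) = 1/24.737 = 0.04042

α₂ = 0.0404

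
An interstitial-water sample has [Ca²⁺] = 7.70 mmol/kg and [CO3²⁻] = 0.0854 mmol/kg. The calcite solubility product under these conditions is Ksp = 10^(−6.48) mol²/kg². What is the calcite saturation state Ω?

Ksp = 10^(−6.48) = 3.311×10^-7
Ω = [Ca²⁺][CO3²⁻]/Ksp = (7.70×10^-3)(0.0854×10^-3) / 3.311×10^-7 = 1.99

Ω = 1.99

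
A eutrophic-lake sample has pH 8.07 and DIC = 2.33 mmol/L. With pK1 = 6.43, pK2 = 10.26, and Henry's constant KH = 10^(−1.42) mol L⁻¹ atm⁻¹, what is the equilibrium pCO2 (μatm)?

pCO2 = 1360 μatm

α₀ = 1 / (1 + K1/[H⁺] + K1K2/[H⁺]²) = 1 / (1 + 10^+1.64 + 10^-0.55)
   = 1 / (1 + 43.652 + 0.28184) = 1/44.933 = 0.02226
[CO2*] = α₀ × DIC = 0.02226 × 2.33 = 0.05185 mmol/L
pCO2 = [CO2*]/KH = 5.185×10^-5 / 3.802×10^-2 = 1360 μatm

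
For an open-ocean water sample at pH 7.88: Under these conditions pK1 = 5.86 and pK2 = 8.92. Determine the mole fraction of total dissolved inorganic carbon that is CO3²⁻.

α₂ = 1 / (1 + [H⁺]/K2 + [H⁺]²/(K1K2)) = 1 / (1 + 10^+1.04 + 10^-0.98)
   = 1 / (1 + 10.965 + 0.10471) = 1/12.069 = 0.08285

α₂ = 0.0829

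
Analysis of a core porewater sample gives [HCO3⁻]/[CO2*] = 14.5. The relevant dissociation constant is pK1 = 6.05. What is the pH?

pH = 7.21

From K1 = [H⁺][HCO3⁻]/[CO2*]:  pH = pK1 + log₁₀([HCO3⁻]/[CO2*])
log₁₀(14.5) = +1.161
pH = 6.05 + (+1.161) = 7.21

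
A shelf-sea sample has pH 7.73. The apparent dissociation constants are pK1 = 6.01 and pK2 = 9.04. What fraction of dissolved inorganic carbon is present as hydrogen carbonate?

α₁ = 0.936

α₁ = 1 / (1 + [H⁺]/K1 + K2/[H⁺]) = 1 / (1 + 10^-1.72 + 10^-1.31)
   = 1 / (1 + 0.019055 + 0.048978) = 1/1.0680 = 0.9363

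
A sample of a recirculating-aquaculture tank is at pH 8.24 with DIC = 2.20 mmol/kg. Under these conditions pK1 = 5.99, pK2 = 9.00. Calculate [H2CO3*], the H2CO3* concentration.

α₀ = 1 / (1 + K1/[H⁺] + K1K2/[H⁺]²) = 1 / (1 + 10^+2.25 + 10^+1.49)
   = 1 / (1 + 177.83 + 30.903) = 1/209.73 = 0.004768
[CO2*] = α₀ × DIC = 0.004768 × 2.20 = 0.0105 mmol/kg = 10.5 μmol/kg

[CO2*] = 10.5 μmol/kg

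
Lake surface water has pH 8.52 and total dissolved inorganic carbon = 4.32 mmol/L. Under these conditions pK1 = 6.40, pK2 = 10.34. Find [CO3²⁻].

[CO3²⁻] = 0.0639 mmol/L

α₂ = 1 / (1 + [H⁺]/K2 + [H⁺]²/(K1K2)) = 1 / (1 + 10^+1.82 + 10^-0.30)
   = 1 / (1 + 66.069 + 0.50119) = 1/67.571 = 0.01480
[CO3²⁻] = α₂ × DIC = 0.01480 × 4.32 = 0.0639 mmol/L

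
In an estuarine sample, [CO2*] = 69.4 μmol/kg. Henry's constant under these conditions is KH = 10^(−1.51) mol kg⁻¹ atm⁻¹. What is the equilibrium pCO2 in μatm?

KH = 10^(−1.51) = 3.090×10^-2 mol kg⁻¹ atm⁻¹
pCO2 = [CO2*]/KH = 69.4×10^-6 / 3.090×10^-2 = 2.25×10^-3 atm = 2250 μatm

pCO2 = 2250 μatm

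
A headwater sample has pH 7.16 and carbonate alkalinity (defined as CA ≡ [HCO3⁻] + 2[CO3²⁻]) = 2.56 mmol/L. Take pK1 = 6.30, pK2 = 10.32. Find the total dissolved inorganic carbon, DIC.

CA = [HCO3⁻] + 2[CO3²⁻] = (α₁ + 2α₂)·DIC
At pH 7.16: [H⁺]/K1 = 10^-0.86 = 0.13804, K2/[H⁺] = 10^-3.16 = 0.00069183
α₁ = 1/(1 + 0.13804 + 0.00069183) = 1/1.1387 = 0.8782; α₂ = α₁·K2/[H⁺] = 0.0006075
α₁ + 2α₂ = 0.8794
DIC = CA / (α₁ + 2α₂) = 2.56 / 0.8794 = 2.91 mmol/L

DIC = 2.91 mmol/L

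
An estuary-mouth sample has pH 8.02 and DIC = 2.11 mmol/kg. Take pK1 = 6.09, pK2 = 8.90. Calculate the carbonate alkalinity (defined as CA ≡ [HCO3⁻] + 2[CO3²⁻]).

CA = [HCO3⁻] + 2[CO3²⁻] = (α₁ + 2α₂)·DIC
At pH 8.02: [H⁺]/K1 = 10^-1.93 = 0.011749, K2/[H⁺] = 10^-0.88 = 0.13183
α₁ = 1/(1 + 0.011749 + 0.13183) = 1/1.1436 = 0.8745; α₂ = α₁·K2/[H⁺] = 0.1153
α₁ + 2α₂ = 1.1050
CA = 1.1050 × 2.11 = 2.33 mmol/kg

CA = 2.33 mmol/kg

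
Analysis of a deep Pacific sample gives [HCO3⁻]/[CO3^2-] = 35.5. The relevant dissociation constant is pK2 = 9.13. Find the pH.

From K2 = [H⁺][CO3^2-]/[HCO3⁻]:  pH = pK2 − log₁₀([HCO3⁻]/[CO3^2-])
log₁₀(35.5) = +1.550
pH = 9.13 − (+1.550) = 7.58

pH = 7.58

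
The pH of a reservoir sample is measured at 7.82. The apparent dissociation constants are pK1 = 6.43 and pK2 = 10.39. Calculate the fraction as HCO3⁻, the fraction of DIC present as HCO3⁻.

α₁ = 1 / (1 + [H⁺]/K1 + K2/[H⁺]) = 1 / (1 + 10^-1.39 + 10^-2.57)
   = 1 / (1 + 0.040738 + 0.0026915) = 1/1.0434 = 0.9584

α₁ = 0.958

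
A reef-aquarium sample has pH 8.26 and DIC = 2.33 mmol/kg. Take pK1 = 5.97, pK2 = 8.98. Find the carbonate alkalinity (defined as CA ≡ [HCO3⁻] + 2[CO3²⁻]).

CA = 2.69 mmol/kg

CA = [HCO3⁻] + 2[CO3²⁻] = (α₁ + 2α₂)·DIC
At pH 8.26: [H⁺]/K1 = 10^-2.29 = 0.0051286, K2/[H⁺] = 10^-0.72 = 0.19055
α₁ = 1/(1 + 0.0051286 + 0.19055) = 1/1.1957 = 0.8363; α₂ = α₁·K2/[H⁺] = 0.1594
α₁ + 2α₂ = 1.1551
CA = 1.1551 × 2.33 = 2.69 mmol/kg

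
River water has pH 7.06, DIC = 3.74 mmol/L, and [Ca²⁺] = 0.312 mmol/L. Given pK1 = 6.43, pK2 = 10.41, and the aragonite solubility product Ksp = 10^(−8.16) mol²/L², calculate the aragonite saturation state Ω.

α₂ = 1 / (1 + [H⁺]/K2 + [H⁺]²/(K1K2)) = 1 / (1 + 10^+3.35 + 10^+2.72)
   = 1 / (1 + 2238.7 + 524.81) = 1/2764.5 = 0.0003617
[CO3²⁻] = α₂ × DIC = 0.0003617 × 3.74 = 0.001353 mmol/L = 1.353 μmol/L
Ksp = 10^(−8.16) = 6.918×10^-9
Ω = [Ca²⁺][CO3²⁻]/Ksp = (0.312×10^-3)(1.353×10^-6) / 6.918×10^-9 = 0.0610

Ω = 0.0610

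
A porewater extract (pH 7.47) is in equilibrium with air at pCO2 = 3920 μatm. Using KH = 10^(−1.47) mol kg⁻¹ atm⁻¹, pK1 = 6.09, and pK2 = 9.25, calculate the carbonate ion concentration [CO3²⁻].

[CO2*] = KH · pCO2 = 10^(−1.47) × 3920×10^-6 = 1.328×10^-4 mol/kg
α₀ = 1/(1 + K1/[H⁺] + K1K2/[H⁺]²) = 1/(1 + 10^+1.38 + 10^-0.40) = 0.03939
DIC = [CO2*]/α₀ = 1.328×10^-4 / 0.03939 = 3.372 mmol/kg
[CO3²⁻] = α₂·DIC; α₂ = 0.01568, so [CO3²⁻] = 0.01568 × 3.372 = 0.0529 mmol/kg

[CO3²⁻] = 0.0529 mmol/kg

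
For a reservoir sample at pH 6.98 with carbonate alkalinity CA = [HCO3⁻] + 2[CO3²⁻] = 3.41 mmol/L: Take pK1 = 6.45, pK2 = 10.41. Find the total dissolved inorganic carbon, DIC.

DIC = 4.41 mmol/L

CA = [HCO3⁻] + 2[CO3²⁻] = (α₁ + 2α₂)·DIC
At pH 6.98: [H⁺]/K1 = 10^-0.53 = 0.29512, K2/[H⁺] = 10^-3.43 = 0.00037154
α₁ = 1/(1 + 0.29512 + 0.00037154) = 1/1.2955 = 0.7719; α₂ = α₁·K2/[H⁺] = 0.0002868
α₁ + 2α₂ = 0.7725
DIC = CA / (α₁ + 2α₂) = 3.41 / 0.7725 = 4.41 mmol/L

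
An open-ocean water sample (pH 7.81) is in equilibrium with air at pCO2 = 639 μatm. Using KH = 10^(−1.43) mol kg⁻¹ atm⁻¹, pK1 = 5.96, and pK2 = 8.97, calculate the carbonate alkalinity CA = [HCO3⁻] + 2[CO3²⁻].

CA = 1.91 mmol/kg

[CO2*] = KH · pCO2 = 10^(−1.43) × 639×10^-6 = 2.374×10^-5 mol/kg
α₀ = 1/(1 + K1/[H⁺] + K1K2/[H⁺]²) = 1/(1 + 10^+1.85 + 10^+0.69) = 0.01304
DIC = [CO2*]/α₀ = 2.374×10^-5 / 0.01304 = 1.821 mmol/kg
CA = (α₁ + 2α₂)·DIC = (0.9231 + 2×0.06386) × 1.821 = 1.91 mmol/kg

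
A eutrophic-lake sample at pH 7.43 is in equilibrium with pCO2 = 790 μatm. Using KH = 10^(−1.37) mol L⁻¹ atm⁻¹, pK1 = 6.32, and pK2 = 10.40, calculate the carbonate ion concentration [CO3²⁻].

[CO2*] = KH · pCO2 = 10^(−1.37) × 790×10^-6 = 3.370×10^-5 mol/L
α₀ = 1/(1 + K1/[H⁺] + K1K2/[H⁺]²) = 1/(1 + 10^+1.11 + 10^-1.86) = 0.07196
DIC = [CO2*]/α₀ = 3.370×10^-5 / 0.07196 = 0.4683 mmol/L
[CO3²⁻] = α₂·DIC; α₂ = 0.0009933, so [CO3²⁻] = 0.0009933 × 0.4683 = 0.000465 mmol/L = 0.465 μmol/L

[CO3²⁻] = 0.465 μmol/L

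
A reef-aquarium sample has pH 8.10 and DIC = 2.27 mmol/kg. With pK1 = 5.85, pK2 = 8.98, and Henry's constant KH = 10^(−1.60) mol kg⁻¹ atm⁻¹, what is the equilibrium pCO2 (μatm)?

pCO2 = 447 μatm

α₀ = 1 / (1 + K1/[H⁺] + K1K2/[H⁺]²) = 1 / (1 + 10^+2.25 + 10^+1.37)
   = 1 / (1 + 177.83 + 23.442) = 1/202.27 = 0.004944
[CO2*] = α₀ × DIC = 0.004944 × 2.27 = 0.01122 mmol/kg = 11.22 μmol/kg
pCO2 = [CO2*]/KH = 1.122×10^-5 / 2.512×10^-2 = 447 μatm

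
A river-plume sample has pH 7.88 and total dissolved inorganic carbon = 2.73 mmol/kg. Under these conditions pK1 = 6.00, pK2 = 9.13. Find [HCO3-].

α₁ = 1 / (1 + [H⁺]/K1 + K2/[H⁺]) = 1 / (1 + 10^-1.88 + 10^-1.25)
   = 1 / (1 + 0.013183 + 0.056234) = 1/1.0694 = 0.9351
[HCO3⁻] = α₁ × DIC = 0.9351 × 2.73 = 2.55 mmol/kg

[HCO3⁻] = 2.55 mmol/kg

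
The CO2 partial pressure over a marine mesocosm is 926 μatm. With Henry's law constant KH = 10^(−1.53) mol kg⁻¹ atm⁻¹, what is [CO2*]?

[CO2*] = 27.3 μmol/kg

KH = 10^(−1.53) = 2.951×10^-2 mol kg⁻¹ atm⁻¹
[CO2*] = KH · pCO2 = 2.951×10^-2 × 926×10^-6 atm = 2.73×10^-5 mol/kg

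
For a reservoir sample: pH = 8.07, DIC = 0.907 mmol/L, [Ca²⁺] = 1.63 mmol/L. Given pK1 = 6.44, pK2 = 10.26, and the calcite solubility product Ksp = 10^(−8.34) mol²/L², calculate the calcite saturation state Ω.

Ω = 2.03

α₂ = 1 / (1 + [H⁺]/K2 + [H⁺]²/(K1K2)) = 1 / (1 + 10^+2.19 + 10^+0.56)
   = 1 / (1 + 154.88 + 3.6308) = 1/159.51 = 0.006269
[CO3²⁻] = α₂ × DIC = 0.006269 × 0.907 = 0.005686 mmol/L = 5.686 μmol/L
Ksp = 10^(−8.34) = 4.571×10^-9
Ω = [Ca²⁺][CO3²⁻]/Ksp = (1.63×10^-3)(5.686×10^-6) / 4.571×10^-9 = 2.03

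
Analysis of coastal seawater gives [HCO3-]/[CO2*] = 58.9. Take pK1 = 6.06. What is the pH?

pH = 7.83

From K1 = [H⁺][HCO3-]/[CO2*]:  pH = pK1 + log₁₀([HCO3-]/[CO2*])
log₁₀(58.9) = +1.770
pH = 6.06 + (+1.770) = 7.83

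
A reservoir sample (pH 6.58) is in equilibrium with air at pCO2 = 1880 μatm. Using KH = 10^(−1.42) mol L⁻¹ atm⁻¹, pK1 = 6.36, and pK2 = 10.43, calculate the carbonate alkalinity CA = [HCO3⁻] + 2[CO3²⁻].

[CO2*] = KH · pCO2 = 10^(−1.42) × 1880×10^-6 = 7.148×10^-5 mol/L
α₀ = 1/(1 + K1/[H⁺] + K1K2/[H⁺]²) = 1/(1 + 10^+0.22 + 10^-3.63) = 0.3760
DIC = [CO2*]/α₀ = 7.148×10^-5 / 0.3760 = 0.1901 mmol/L
CA = (α₁ + 2α₂)·DIC = (0.6239 + 2×8.813×10^-5) × 0.1901 = 0.119 mmol/L

CA = 0.119 mmol/L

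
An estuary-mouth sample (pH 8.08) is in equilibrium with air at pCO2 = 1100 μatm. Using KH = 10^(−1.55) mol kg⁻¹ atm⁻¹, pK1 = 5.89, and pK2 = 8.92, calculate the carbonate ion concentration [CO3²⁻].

[CO3²⁻] = 0.694 mmol/kg

[CO2*] = KH · pCO2 = 10^(−1.55) × 1100×10^-6 = 3.100×10^-5 mol/kg
α₀ = 1/(1 + K1/[H⁺] + K1K2/[H⁺]²) = 1/(1 + 10^+2.19 + 10^+1.35) = 0.005610
DIC = [CO2*]/α₀ = 3.100×10^-5 / 0.005610 = 5.527 mmol/kg
[CO3²⁻] = α₂·DIC; α₂ = 0.1256, so [CO3²⁻] = 0.1256 × 5.527 = 0.694 mmol/kg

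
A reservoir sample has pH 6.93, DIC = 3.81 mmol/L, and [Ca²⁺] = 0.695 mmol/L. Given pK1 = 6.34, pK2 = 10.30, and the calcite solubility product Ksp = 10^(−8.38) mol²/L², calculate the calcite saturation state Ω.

Ω = 0.215

α₂ = 1 / (1 + [H⁺]/K2 + [H⁺]²/(K1K2)) = 1 / (1 + 10^+3.37 + 10^+2.78)
   = 1 / (1 + 2344.2 + 602.56) = 1/2947.8 = 0.0003392
[CO3²⁻] = α₂ × DIC = 0.0003392 × 3.81 = 0.001292 mmol/L = 1.292 μmol/L
Ksp = 10^(−8.38) = 4.169×10^-9
Ω = [Ca²⁺][CO3²⁻]/Ksp = (0.695×10^-3)(1.292×10^-6) / 4.169×10^-9 = 0.215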